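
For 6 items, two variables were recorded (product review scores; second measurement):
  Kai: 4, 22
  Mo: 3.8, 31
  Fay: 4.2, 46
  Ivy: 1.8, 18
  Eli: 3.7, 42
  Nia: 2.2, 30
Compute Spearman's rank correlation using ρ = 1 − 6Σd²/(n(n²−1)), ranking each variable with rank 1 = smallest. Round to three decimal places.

0.600

Ranks of variable 1: 5, 4, 6, 1, 3, 2
Ranks of variable 2: 2, 4, 6, 1, 5, 3
d = r₁ − r₂: 3, 0, 0, 0, -2, -1
d²: 9, 0, 0, 0, 4, 1; Σd² = 14
ρ = 1 − 6·14/(6·35) = 1 − 84/210 = 0.600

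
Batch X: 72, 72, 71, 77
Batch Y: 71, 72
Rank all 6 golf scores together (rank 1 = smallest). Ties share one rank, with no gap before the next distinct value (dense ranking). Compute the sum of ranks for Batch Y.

3

Sorted (ascending): 71, 71, 72, 72, 72, 77
The 2 values of 71 share dense rank 1.
The 3 values of 72 share dense rank 2.
Remaining distinct values take the next consecutive integers.
Batch Y values → pooled ranks: 71→1, 72→2
Rank sum = 1 + 2 = 3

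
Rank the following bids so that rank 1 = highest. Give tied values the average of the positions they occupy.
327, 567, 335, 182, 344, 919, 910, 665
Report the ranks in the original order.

Sorted (descending): 919, 910, 665, 567, 344, 335, 327, 182
No ties — each value takes its position as its rank.

7, 4, 6, 8, 5, 1, 2, 3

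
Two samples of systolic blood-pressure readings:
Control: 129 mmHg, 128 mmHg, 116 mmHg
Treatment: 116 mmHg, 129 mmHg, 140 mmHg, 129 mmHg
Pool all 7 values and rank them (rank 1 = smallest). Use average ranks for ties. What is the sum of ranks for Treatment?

18.5

Sorted (ascending): 116, 116, 128, 129, 129, 129, 140
The 2 values of 116 occupy positions 1–2 → average rank (1+2)/2 = 1.5.
The 3 values of 129 occupy positions 4–6 → average rank 5.
Treatment values → pooled ranks: 116→1.5, 129→5, 140→7, 129→5
Rank sum = 1.5 + 5 + 7 + 5 = 18.5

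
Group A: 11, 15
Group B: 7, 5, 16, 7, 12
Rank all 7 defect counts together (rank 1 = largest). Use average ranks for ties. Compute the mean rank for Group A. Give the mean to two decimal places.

3.00

Sorted (descending): 16, 15, 12, 11, 7, 7, 5
The 2 values of 7 occupy positions 5–6 → average rank (5+6)/2 = 5.5.
Group A values → pooled ranks: 11→4, 15→2
Mean rank = (4 + 2) / 2 = 3.00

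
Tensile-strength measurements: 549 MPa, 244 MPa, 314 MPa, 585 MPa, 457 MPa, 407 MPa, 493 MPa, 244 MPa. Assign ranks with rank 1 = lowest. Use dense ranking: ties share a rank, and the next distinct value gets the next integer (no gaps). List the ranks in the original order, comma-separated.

Sorted (ascending): 244, 244, 314, 407, 457, 493, 549, 585
The 2 values of 244 share dense rank 1.
Remaining distinct values take the next consecutive integers.

6, 1, 2, 7, 4, 3, 5, 1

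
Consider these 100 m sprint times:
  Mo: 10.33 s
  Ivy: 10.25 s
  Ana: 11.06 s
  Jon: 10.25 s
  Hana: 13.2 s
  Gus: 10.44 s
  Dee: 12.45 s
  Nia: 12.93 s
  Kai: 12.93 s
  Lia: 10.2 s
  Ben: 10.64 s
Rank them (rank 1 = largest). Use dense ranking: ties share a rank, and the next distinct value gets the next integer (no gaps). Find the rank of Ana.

4

Sorted (descending): 13.2, 12.93, 12.93, 12.45, 11.06, 10.64, 10.44, 10.33, 10.25, 10.25, 10.2
The 2 values of 12.93 share dense rank 2.
The 2 values of 10.25 share dense rank 8.
Remaining distinct values take the next consecutive integers.
Ana has value 11.06 s → rank 4.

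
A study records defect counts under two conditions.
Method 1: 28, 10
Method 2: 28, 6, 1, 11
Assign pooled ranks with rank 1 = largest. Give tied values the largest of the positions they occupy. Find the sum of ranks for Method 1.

6

Sorted (descending): 28, 28, 11, 10, 6, 1
The 2 values of 28 occupy positions 1–2 → each gets rank 2.
Method 1 values → pooled ranks: 28→2, 10→4
Rank sum = 2 + 4 = 6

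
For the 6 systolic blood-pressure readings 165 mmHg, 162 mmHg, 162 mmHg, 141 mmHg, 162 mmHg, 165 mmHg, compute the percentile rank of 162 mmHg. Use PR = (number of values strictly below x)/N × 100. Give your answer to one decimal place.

N = 6.
Strictly below 162: 1. Equal to 162: 3.
PR = 1/6 × 100 = 16.7

16.7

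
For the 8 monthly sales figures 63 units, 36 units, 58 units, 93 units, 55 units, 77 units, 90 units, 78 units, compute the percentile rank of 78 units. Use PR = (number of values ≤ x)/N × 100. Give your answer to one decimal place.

75.0

N = 8.
Strictly below 78: 5. Equal to 78: 1.
PR = 6/8 × 100 = 75.0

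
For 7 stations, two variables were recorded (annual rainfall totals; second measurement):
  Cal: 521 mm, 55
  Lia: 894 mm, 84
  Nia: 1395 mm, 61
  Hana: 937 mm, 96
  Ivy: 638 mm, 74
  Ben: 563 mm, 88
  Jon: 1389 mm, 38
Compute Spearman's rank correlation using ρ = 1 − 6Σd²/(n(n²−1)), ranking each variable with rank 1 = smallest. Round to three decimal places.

Ranks of variable 1: 1, 4, 7, 5, 3, 2, 6
Ranks of variable 2: 2, 5, 3, 7, 4, 6, 1
d = r₁ − r₂: -1, -1, 4, -2, -1, -4, 5
d²: 1, 1, 16, 4, 1, 16, 25; Σd² = 64
ρ = 1 − 6·64/(7·48) = 1 − 384/336 = -0.143

-0.143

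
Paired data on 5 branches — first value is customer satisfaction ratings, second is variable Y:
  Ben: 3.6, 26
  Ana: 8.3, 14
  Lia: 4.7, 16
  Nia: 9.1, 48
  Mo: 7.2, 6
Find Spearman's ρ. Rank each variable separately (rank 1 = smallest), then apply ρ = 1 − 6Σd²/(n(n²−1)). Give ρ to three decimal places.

0.100

Ranks of variable 1: 1, 4, 2, 5, 3
Ranks of variable 2: 4, 2, 3, 5, 1
d = r₁ − r₂: -3, 2, -1, 0, 2
d²: 9, 4, 1, 0, 4; Σd² = 18
ρ = 1 − 6·18/(5·24) = 1 − 108/120 = 0.100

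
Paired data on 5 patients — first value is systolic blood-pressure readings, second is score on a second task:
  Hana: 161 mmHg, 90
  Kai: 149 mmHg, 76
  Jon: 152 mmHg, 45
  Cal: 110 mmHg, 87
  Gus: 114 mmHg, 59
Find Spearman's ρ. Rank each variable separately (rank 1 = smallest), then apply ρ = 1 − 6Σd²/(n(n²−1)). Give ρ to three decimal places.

Ranks of variable 1: 5, 3, 4, 1, 2
Ranks of variable 2: 5, 3, 1, 4, 2
d = r₁ − r₂: 0, 0, 3, -3, 0
d²: 0, 0, 9, 9, 0; Σd² = 18
ρ = 1 − 6·18/(5·24) = 1 − 108/120 = 0.100

0.100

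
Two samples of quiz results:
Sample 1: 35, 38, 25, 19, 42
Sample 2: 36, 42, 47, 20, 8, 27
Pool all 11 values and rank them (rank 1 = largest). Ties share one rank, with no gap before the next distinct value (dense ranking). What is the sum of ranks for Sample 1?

Sorted (descending): 47, 42, 42, 38, 36, 35, 27, 25, 20, 19, 8
The 2 values of 42 share dense rank 2.
Remaining distinct values take the next consecutive integers.
Sample 1 values → pooled ranks: 35→5, 38→3, 25→7, 19→9, 42→2
Rank sum = 5 + 3 + 7 + 9 + 2 = 26

26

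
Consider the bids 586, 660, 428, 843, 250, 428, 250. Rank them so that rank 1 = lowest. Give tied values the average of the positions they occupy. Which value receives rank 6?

660

Sorted (ascending): 250, 250, 428, 428, 586, 660, 843
The 2 values of 250 occupy positions 1–2 → average rank (1+2)/2 = 1.5.
The 2 values of 428 occupy positions 3–4 → average rank (3+4)/2 = 3.5.
Rank 6 → value 660.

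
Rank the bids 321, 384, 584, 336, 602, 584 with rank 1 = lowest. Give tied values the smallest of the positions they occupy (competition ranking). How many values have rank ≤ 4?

5

Sorted (ascending): 321, 336, 384, 584, 584, 602
The 2 values of 584 occupy positions 4–5 → each gets rank 4.
Ranks ≤ 4: {1, 2, 3, 4, 4} → 5 values.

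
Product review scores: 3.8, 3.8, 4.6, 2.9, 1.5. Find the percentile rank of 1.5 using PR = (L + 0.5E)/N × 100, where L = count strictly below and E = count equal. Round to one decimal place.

N = 5.
Strictly below 1.5: 0. Equal to 1.5: 1.
PR = (0 + 0.5·1)/5 × 100 = 10.0

10.0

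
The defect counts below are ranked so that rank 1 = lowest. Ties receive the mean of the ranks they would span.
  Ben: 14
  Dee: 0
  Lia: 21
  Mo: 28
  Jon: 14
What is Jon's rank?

Sorted (ascending): 0, 14, 14, 21, 28
The 2 values of 14 occupy positions 2–3 → average rank (2+3)/2 = 2.5.
Jon has value 14 → rank 2.5.

2.5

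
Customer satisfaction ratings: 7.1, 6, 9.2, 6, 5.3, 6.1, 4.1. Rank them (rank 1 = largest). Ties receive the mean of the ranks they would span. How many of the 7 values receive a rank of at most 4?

Sorted (descending): 9.2, 7.1, 6.1, 6, 6, 5.3, 4.1
The 2 values of 6 occupy positions 4–5 → average rank (4+5)/2 = 4.5.
Ranks ≤ 4: {1, 2, 3} → 3 values.

3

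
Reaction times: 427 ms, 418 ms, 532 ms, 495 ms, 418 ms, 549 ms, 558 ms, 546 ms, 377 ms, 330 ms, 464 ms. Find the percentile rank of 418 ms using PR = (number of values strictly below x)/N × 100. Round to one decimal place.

18.2

N = 11.
Strictly below 418: 2. Equal to 418: 2.
PR = 2/11 × 100 = 18.2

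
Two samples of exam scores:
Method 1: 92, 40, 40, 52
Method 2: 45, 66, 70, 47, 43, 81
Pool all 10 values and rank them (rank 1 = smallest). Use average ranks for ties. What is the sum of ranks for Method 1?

19

Sorted (ascending): 40, 40, 43, 45, 47, 52, 66, 70, 81, 92
The 2 values of 40 occupy positions 1–2 → average rank (1+2)/2 = 1.5.
Method 1 values → pooled ranks: 92→10, 40→1.5, 40→1.5, 52→6
Rank sum = 10 + 1.5 + 1.5 + 6 = 19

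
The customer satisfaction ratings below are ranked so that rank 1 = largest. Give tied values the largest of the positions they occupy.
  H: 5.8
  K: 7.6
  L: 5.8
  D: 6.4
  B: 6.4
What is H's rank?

Sorted (descending): 7.6, 6.4, 6.4, 5.8, 5.8
The 2 values of 6.4 occupy positions 2–3 → each gets rank 3.
The 2 values of 5.8 occupy positions 4–5 → each gets rank 5.
H has value 5.8 → rank 5.

5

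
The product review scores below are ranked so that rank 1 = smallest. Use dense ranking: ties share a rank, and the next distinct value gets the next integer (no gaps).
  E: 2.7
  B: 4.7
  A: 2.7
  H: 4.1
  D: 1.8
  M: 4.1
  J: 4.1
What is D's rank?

1

Sorted (ascending): 1.8, 2.7, 2.7, 4.1, 4.1, 4.1, 4.7
The 2 values of 2.7 share dense rank 2.
The 3 values of 4.1 share dense rank 3.
Remaining distinct values take the next consecutive integers.
D has value 1.8 → rank 1.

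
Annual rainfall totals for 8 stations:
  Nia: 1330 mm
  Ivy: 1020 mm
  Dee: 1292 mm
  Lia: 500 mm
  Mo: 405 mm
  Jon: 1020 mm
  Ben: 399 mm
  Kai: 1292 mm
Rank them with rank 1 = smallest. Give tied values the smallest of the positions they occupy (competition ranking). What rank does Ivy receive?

Sorted (ascending): 399, 405, 500, 1020, 1020, 1292, 1292, 1330
The 2 values of 1020 occupy positions 4–5 → each gets rank 4.
The 2 values of 1292 occupy positions 6–7 → each gets rank 6.
Ivy has value 1020 mm → rank 4.

4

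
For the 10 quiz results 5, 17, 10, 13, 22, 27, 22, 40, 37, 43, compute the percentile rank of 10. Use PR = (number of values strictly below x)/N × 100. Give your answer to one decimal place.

N = 10.
Strictly below 10: 1. Equal to 10: 1.
PR = 1/10 × 100 = 10.0

10.0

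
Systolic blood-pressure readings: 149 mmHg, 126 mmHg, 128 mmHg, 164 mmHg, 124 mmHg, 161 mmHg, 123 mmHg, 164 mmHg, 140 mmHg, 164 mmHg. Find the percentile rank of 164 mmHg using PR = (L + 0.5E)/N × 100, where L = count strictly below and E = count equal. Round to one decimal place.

85.0

N = 10.
Strictly below 164: 7. Equal to 164: 3.
PR = (7 + 0.5·3)/10 × 100 = 85.0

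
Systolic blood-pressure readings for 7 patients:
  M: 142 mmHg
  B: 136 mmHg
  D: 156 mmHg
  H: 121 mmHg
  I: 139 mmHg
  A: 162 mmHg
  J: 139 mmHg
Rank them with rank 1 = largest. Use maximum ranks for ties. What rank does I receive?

Sorted (descending): 162, 156, 142, 139, 139, 136, 121
The 2 values of 139 occupy positions 4–5 → each gets rank 5.
I has value 139 mmHg → rank 5.

5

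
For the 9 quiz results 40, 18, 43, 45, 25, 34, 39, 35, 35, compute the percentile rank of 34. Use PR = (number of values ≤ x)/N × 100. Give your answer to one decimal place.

33.3

N = 9.
Strictly below 34: 2. Equal to 34: 1.
PR = 3/9 × 100 = 33.3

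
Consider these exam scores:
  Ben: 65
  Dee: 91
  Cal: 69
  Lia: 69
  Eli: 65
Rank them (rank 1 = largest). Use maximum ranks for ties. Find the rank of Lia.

3

Sorted (descending): 91, 69, 69, 65, 65
The 2 values of 69 occupy positions 2–3 → each gets rank 3.
The 2 values of 65 occupy positions 4–5 → each gets rank 5.
Lia has value 69 → rank 3.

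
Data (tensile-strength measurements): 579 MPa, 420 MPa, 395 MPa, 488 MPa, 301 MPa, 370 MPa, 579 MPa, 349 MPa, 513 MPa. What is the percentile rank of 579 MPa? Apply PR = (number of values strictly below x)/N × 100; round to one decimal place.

77.8

N = 9.
Strictly below 579: 7. Equal to 579: 2.
PR = 7/9 × 100 = 77.8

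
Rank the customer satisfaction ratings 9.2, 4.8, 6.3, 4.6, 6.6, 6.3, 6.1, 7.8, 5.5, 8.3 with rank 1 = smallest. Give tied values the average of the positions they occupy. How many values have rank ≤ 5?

Sorted (ascending): 4.6, 4.8, 5.5, 6.1, 6.3, 6.3, 6.6, 7.8, 8.3, 9.2
The 2 values of 6.3 occupy positions 5–6 → average rank (5+6)/2 = 5.5.
Ranks ≤ 5: {1, 2, 3, 4} → 4 values.

4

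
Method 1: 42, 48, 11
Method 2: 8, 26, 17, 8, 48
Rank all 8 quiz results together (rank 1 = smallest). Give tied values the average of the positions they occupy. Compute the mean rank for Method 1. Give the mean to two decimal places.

Sorted (ascending): 8, 8, 11, 17, 26, 42, 48, 48
The 2 values of 8 occupy positions 1–2 → average rank (1+2)/2 = 1.5.
The 2 values of 48 occupy positions 7–8 → average rank (7+8)/2 = 7.5.
Method 1 values → pooled ranks: 42→6, 48→7.5, 11→3
Mean rank = (6 + 7.5 + 3) / 3 = 5.50

5.50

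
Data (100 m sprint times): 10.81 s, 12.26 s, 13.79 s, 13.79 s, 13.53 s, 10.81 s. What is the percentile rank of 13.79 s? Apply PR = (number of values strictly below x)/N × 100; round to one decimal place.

66.7

N = 6.
Strictly below 13.79: 4. Equal to 13.79: 2.
PR = 4/6 × 100 = 66.7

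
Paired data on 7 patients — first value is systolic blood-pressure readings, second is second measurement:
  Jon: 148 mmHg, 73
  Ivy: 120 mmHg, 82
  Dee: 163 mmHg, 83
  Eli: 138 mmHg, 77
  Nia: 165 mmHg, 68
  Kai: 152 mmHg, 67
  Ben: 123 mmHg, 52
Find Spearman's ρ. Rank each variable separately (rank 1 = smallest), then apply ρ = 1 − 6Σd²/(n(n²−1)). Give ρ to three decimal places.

Ranks of variable 1: 4, 1, 6, 3, 7, 5, 2
Ranks of variable 2: 4, 6, 7, 5, 3, 2, 1
d = r₁ − r₂: 0, -5, -1, -2, 4, 3, 1
d²: 0, 25, 1, 4, 16, 9, 1; Σd² = 56
ρ = 1 − 6·56/(7·48) = 1 − 336/336 = 0.000

0.000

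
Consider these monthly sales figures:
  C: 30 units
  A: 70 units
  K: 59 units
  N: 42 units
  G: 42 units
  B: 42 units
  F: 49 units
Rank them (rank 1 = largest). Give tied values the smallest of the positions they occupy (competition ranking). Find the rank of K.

Sorted (descending): 70, 59, 49, 42, 42, 42, 30
The 3 values of 42 occupy positions 4–6 → each gets rank 4.
K has value 59 units → rank 2.

2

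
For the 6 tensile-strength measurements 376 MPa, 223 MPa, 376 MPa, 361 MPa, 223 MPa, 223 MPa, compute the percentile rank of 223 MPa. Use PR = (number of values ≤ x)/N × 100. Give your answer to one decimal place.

N = 6.
Strictly below 223: 0. Equal to 223: 3.
PR = 3/6 × 100 = 50.0

50.0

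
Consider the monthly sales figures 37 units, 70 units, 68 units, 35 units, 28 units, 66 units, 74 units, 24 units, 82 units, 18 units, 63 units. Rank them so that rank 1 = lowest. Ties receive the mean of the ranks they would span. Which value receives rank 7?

Sorted (ascending): 18, 24, 28, 35, 37, 63, 66, 68, 70, 74, 82
No ties — each value takes its position as its rank.
Rank 7 → value 66.

66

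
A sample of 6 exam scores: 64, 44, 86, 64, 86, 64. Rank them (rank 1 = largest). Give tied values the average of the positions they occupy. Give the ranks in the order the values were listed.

Sorted (descending): 86, 86, 64, 64, 64, 44
The 2 values of 86 occupy positions 1–2 → average rank (1+2)/2 = 1.5.
The 3 values of 64 occupy positions 3–5 → average rank 4.

4, 6, 1.5, 4, 1.5, 4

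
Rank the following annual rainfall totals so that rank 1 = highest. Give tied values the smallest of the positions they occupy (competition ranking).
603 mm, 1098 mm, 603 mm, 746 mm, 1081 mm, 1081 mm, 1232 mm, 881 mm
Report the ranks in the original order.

Sorted (descending): 1232, 1098, 1081, 1081, 881, 746, 603, 603
The 2 values of 1081 occupy positions 3–4 → each gets rank 3.
The 2 values of 603 occupy positions 7–8 → each gets rank 7.

7, 2, 7, 6, 3, 3, 1, 5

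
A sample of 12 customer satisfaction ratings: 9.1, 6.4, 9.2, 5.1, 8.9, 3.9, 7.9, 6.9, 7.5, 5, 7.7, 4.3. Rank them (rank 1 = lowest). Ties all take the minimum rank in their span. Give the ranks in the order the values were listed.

11, 5, 12, 4, 10, 1, 9, 6, 7, 3, 8, 2

Sorted (ascending): 3.9, 4.3, 5, 5.1, 6.4, 6.9, 7.5, 7.7, 7.9, 8.9, 9.1, 9.2
No ties — each value takes its position as its rank.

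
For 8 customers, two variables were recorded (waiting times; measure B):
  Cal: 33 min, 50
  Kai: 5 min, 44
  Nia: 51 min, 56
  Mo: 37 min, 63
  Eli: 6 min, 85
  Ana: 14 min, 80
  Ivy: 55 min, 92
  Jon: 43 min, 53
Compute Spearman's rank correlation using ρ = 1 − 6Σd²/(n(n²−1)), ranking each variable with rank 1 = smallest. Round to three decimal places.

0.333

Ranks of variable 1: 4, 1, 7, 5, 2, 3, 8, 6
Ranks of variable 2: 2, 1, 4, 5, 7, 6, 8, 3
d = r₁ − r₂: 2, 0, 3, 0, -5, -3, 0, 3
d²: 4, 0, 9, 0, 25, 9, 0, 9; Σd² = 56
ρ = 1 − 6·56/(8·63) = 1 − 336/504 = 0.333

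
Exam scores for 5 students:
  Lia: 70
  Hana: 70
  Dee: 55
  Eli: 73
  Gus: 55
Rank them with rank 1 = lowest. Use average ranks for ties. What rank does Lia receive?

Sorted (ascending): 55, 55, 70, 70, 73
The 2 values of 55 occupy positions 1–2 → average rank (1+2)/2 = 1.5.
The 2 values of 70 occupy positions 3–4 → average rank (3+4)/2 = 3.5.
Lia has value 70 → rank 3.5.

3.5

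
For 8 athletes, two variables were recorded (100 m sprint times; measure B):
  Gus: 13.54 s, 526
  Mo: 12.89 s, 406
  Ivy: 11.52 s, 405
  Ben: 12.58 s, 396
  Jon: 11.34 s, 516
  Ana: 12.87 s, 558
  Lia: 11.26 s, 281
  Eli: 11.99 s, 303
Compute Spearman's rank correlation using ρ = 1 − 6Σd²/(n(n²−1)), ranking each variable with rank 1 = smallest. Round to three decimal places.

Ranks of variable 1: 8, 7, 3, 5, 2, 6, 1, 4
Ranks of variable 2: 7, 5, 4, 3, 6, 8, 1, 2
d = r₁ − r₂: 1, 2, -1, 2, -4, -2, 0, 2
d²: 1, 4, 1, 4, 16, 4, 0, 4; Σd² = 34
ρ = 1 − 6·34/(8·63) = 1 − 204/504 = 0.595

0.595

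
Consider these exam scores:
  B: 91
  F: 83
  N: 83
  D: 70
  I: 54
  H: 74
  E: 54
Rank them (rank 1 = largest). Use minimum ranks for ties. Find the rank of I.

6

Sorted (descending): 91, 83, 83, 74, 70, 54, 54
The 2 values of 83 occupy positions 2–3 → each gets rank 2.
The 2 values of 54 occupy positions 6–7 → each gets rank 6.
I has value 54 → rank 6.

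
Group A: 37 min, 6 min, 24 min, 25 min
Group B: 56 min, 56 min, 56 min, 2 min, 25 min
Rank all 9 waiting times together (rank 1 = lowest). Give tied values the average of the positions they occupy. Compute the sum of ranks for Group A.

Sorted (ascending): 2, 6, 24, 25, 25, 37, 56, 56, 56
The 2 values of 25 occupy positions 4–5 → average rank (4+5)/2 = 4.5.
The 3 values of 56 occupy positions 7–9 → average rank 8.
Group A values → pooled ranks: 37→6, 6→2, 24→3, 25→4.5
Rank sum = 6 + 2 + 3 + 4.5 = 15.5

15.5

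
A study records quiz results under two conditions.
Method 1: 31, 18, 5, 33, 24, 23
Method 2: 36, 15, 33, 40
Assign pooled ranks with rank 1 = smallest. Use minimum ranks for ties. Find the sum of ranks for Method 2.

28

Sorted (ascending): 5, 15, 18, 23, 24, 31, 33, 33, 36, 40
The 2 values of 33 occupy positions 7–8 → each gets rank 7.
Method 2 values → pooled ranks: 36→9, 15→2, 33→7, 40→10
Rank sum = 9 + 2 + 7 + 10 = 28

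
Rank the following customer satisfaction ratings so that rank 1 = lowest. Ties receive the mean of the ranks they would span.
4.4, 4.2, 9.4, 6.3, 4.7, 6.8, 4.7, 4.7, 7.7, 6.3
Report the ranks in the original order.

2, 1, 10, 6.5, 4, 8, 4, 4, 9, 6.5

Sorted (ascending): 4.2, 4.4, 4.7, 4.7, 4.7, 6.3, 6.3, 6.8, 7.7, 9.4
The 3 values of 4.7 occupy positions 3–5 → average rank 4.
The 2 values of 6.3 occupy positions 6–7 → average rank (6+7)/2 = 6.5.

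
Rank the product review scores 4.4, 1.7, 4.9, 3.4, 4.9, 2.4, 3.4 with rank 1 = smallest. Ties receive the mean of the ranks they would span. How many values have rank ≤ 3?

2

Sorted (ascending): 1.7, 2.4, 3.4, 3.4, 4.4, 4.9, 4.9
The 2 values of 3.4 occupy positions 3–4 → average rank (3+4)/2 = 3.5.
The 2 values of 4.9 occupy positions 6–7 → average rank (6+7)/2 = 6.5.
Ranks ≤ 3: {1, 2} → 2 values.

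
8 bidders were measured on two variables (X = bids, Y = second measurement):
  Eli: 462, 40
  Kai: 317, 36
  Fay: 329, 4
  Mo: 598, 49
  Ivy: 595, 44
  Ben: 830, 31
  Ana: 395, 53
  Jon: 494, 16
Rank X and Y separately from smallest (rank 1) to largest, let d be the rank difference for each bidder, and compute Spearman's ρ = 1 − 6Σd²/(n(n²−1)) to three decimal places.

0.167

Ranks of variable 1: 4, 1, 2, 7, 6, 8, 3, 5
Ranks of variable 2: 5, 4, 1, 7, 6, 3, 8, 2
d = r₁ − r₂: -1, -3, 1, 0, 0, 5, -5, 3
d²: 1, 9, 1, 0, 0, 25, 25, 9; Σd² = 70
ρ = 1 − 6·70/(8·63) = 1 − 420/504 = 0.167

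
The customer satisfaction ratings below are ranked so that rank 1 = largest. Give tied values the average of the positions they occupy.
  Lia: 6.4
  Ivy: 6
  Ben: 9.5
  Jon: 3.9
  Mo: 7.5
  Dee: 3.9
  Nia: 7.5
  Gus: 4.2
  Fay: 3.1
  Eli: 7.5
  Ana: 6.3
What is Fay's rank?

11

Sorted (descending): 9.5, 7.5, 7.5, 7.5, 6.4, 6.3, 6, 4.2, 3.9, 3.9, 3.1
The 3 values of 7.5 occupy positions 2–4 → average rank 3.
The 2 values of 3.9 occupy positions 9–10 → average rank (9+10)/2 = 9.5.
Fay has value 3.1 → rank 11.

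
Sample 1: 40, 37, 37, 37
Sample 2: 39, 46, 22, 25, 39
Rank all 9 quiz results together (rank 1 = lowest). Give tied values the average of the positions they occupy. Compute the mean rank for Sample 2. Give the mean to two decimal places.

Sorted (ascending): 22, 25, 37, 37, 37, 39, 39, 40, 46
The 3 values of 37 occupy positions 3–5 → average rank 4.
The 2 values of 39 occupy positions 6–7 → average rank (6+7)/2 = 6.5.
Sample 2 values → pooled ranks: 39→6.5, 46→9, 22→1, 25→2, 39→6.5
Mean rank = (6.5 + 9 + 1 + 2 + 6.5) / 5 = 5.00

5.00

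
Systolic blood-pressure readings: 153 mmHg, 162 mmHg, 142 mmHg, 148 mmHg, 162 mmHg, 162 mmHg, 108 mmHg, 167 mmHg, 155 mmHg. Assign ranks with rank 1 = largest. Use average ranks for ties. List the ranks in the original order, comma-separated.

6, 3, 8, 7, 3, 3, 9, 1, 5

Sorted (descending): 167, 162, 162, 162, 155, 153, 148, 142, 108
The 3 values of 162 occupy positions 2–4 → average rank 3.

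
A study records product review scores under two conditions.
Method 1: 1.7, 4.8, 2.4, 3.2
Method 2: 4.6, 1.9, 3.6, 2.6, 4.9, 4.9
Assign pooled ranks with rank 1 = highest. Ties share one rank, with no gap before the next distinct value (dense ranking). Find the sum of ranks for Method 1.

Sorted (descending): 4.9, 4.9, 4.8, 4.6, 3.6, 3.2, 2.6, 2.4, 1.9, 1.7
The 2 values of 4.9 share dense rank 1.
Remaining distinct values take the next consecutive integers.
Method 1 values → pooled ranks: 1.7→9, 4.8→2, 2.4→7, 3.2→5
Rank sum = 9 + 2 + 7 + 5 = 23

23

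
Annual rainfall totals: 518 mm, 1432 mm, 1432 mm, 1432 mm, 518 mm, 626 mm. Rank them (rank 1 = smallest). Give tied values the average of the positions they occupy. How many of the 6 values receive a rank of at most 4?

3

Sorted (ascending): 518, 518, 626, 1432, 1432, 1432
The 2 values of 518 occupy positions 1–2 → average rank (1+2)/2 = 1.5.
The 3 values of 1432 occupy positions 4–6 → average rank 5.
Ranks ≤ 4: {1.5, 1.5, 3} → 3 values.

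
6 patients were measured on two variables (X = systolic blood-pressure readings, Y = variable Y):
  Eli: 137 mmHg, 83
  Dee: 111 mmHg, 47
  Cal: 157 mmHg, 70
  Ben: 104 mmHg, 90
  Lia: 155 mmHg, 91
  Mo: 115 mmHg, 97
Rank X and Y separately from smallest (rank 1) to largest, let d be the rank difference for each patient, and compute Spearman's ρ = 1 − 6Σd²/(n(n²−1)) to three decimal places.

Ranks of variable 1: 4, 2, 6, 1, 5, 3
Ranks of variable 2: 3, 1, 2, 4, 5, 6
d = r₁ − r₂: 1, 1, 4, -3, 0, -3
d²: 1, 1, 16, 9, 0, 9; Σd² = 36
ρ = 1 − 6·36/(6·35) = 1 − 216/210 = -0.029

-0.029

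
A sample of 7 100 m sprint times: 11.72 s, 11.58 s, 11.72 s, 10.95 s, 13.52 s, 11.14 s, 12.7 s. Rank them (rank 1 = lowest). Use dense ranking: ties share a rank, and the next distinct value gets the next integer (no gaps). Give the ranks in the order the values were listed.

Sorted (ascending): 10.95, 11.14, 11.58, 11.72, 11.72, 12.7, 13.52
The 2 values of 11.72 share dense rank 4.
Remaining distinct values take the next consecutive integers.

4, 3, 4, 1, 6, 2, 5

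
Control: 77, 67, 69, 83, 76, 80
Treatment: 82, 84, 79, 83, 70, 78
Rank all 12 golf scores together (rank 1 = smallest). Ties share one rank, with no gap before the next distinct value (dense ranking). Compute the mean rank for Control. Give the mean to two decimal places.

5.00

Sorted (ascending): 67, 69, 70, 76, 77, 78, 79, 80, 82, 83, 83, 84
The 2 values of 83 share dense rank 10.
Remaining distinct values take the next consecutive integers.
Control values → pooled ranks: 77→5, 67→1, 69→2, 83→10, 76→4, 80→8
Mean rank = (5 + 1 + 2 + 10 + 4 + 8) / 6 = 5.00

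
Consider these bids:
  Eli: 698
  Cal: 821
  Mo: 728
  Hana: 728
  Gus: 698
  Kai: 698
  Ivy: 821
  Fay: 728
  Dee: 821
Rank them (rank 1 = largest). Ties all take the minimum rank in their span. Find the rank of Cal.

Sorted (descending): 821, 821, 821, 728, 728, 728, 698, 698, 698
The 3 values of 821 occupy positions 1–3 → each gets rank 1.
The 3 values of 728 occupy positions 4–6 → each gets rank 4.
The 3 values of 698 occupy positions 7–9 → each gets rank 7.
Cal has value 821 → rank 1.

1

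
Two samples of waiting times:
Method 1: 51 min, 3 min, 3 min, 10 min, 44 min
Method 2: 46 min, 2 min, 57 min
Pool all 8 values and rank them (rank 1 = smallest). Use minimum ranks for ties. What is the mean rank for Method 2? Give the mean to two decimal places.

5.00

Sorted (ascending): 2, 3, 3, 10, 44, 46, 51, 57
The 2 values of 3 occupy positions 2–3 → each gets rank 2.
Method 2 values → pooled ranks: 46→6, 2→1, 57→8
Mean rank = (6 + 1 + 8) / 3 = 5.00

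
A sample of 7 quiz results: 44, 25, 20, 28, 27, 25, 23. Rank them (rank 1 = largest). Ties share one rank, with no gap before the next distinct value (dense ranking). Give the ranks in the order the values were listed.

1, 4, 6, 2, 3, 4, 5

Sorted (descending): 44, 28, 27, 25, 25, 23, 20
The 2 values of 25 share dense rank 4.
Remaining distinct values take the next consecutive integers.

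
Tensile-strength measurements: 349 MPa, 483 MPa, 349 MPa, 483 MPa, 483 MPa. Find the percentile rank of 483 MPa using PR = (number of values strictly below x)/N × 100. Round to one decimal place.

40.0

N = 5.
Strictly below 483: 2. Equal to 483: 3.
PR = 2/5 × 100 = 40.0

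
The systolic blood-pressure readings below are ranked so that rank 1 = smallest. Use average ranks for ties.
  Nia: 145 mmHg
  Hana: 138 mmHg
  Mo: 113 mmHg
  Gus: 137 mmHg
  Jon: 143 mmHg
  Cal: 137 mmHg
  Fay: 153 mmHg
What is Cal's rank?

2.5

Sorted (ascending): 113, 137, 137, 138, 143, 145, 153
The 2 values of 137 occupy positions 2–3 → average rank (2+3)/2 = 2.5.
Cal has value 137 mmHg → rank 2.5.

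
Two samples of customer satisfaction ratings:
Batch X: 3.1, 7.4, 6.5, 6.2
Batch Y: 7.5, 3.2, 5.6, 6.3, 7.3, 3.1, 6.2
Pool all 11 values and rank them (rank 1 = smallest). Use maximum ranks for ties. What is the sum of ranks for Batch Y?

Sorted (ascending): 3.1, 3.1, 3.2, 5.6, 6.2, 6.2, 6.3, 6.5, 7.3, 7.4, 7.5
The 2 values of 3.1 occupy positions 1–2 → each gets rank 2.
The 2 values of 6.2 occupy positions 5–6 → each gets rank 6.
Batch Y values → pooled ranks: 7.5→11, 3.2→3, 5.6→4, 6.3→7, 7.3→9, 3.1→2, 6.2→6
Rank sum = 11 + 3 + 4 + 7 + 9 + 2 + 6 = 42

42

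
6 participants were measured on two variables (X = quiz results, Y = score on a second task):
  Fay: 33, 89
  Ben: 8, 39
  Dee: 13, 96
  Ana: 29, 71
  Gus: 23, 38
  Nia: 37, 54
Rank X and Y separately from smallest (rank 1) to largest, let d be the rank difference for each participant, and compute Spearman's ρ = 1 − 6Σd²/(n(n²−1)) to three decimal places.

Ranks of variable 1: 5, 1, 2, 4, 3, 6
Ranks of variable 2: 5, 2, 6, 4, 1, 3
d = r₁ − r₂: 0, -1, -4, 0, 2, 3
d²: 0, 1, 16, 0, 4, 9; Σd² = 30
ρ = 1 − 6·30/(6·35) = 1 − 180/210 = 0.143

0.143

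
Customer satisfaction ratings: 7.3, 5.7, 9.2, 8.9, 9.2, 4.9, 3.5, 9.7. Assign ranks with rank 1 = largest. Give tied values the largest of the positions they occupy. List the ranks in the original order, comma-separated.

Sorted (descending): 9.7, 9.2, 9.2, 8.9, 7.3, 5.7, 4.9, 3.5
The 2 values of 9.2 occupy positions 2–3 → each gets rank 3.

5, 6, 3, 4, 3, 7, 8, 1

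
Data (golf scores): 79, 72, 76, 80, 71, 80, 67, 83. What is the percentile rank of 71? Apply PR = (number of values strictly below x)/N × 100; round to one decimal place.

N = 8.
Strictly below 71: 1. Equal to 71: 1.
PR = 1/8 × 100 = 12.5

12.5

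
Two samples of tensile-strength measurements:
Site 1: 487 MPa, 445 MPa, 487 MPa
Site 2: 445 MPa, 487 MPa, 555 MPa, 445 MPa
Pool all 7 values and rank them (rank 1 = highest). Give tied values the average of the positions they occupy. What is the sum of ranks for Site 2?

16

Sorted (descending): 555, 487, 487, 487, 445, 445, 445
The 3 values of 487 occupy positions 2–4 → average rank 3.
The 3 values of 445 occupy positions 5–7 → average rank 6.
Site 2 values → pooled ranks: 445→6, 487→3, 555→1, 445→6
Rank sum = 6 + 3 + 1 + 6 = 16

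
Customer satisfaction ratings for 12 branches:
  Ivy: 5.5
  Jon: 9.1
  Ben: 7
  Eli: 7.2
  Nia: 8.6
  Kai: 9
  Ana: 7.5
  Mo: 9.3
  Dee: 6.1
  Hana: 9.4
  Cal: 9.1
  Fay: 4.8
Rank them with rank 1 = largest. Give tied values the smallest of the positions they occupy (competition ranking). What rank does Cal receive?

3

Sorted (descending): 9.4, 9.3, 9.1, 9.1, 9, 8.6, 7.5, 7.2, 7, 6.1, 5.5, 4.8
The 2 values of 9.1 occupy positions 3–4 → each gets rank 3.
Cal has value 9.1 → rank 3.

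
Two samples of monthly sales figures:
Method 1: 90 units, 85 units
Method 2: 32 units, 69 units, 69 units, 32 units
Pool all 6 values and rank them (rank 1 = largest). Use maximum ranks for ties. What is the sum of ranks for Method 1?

Sorted (descending): 90, 85, 69, 69, 32, 32
The 2 values of 69 occupy positions 3–4 → each gets rank 4.
The 2 values of 32 occupy positions 5–6 → each gets rank 6.
Method 1 values → pooled ranks: 90→1, 85→2
Rank sum = 1 + 2 = 3

3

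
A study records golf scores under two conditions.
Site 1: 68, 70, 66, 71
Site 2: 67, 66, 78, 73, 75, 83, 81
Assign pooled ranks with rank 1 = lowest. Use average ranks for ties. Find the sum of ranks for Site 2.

49.5

Sorted (ascending): 66, 66, 67, 68, 70, 71, 73, 75, 78, 81, 83
The 2 values of 66 occupy positions 1–2 → average rank (1+2)/2 = 1.5.
Site 2 values → pooled ranks: 67→3, 66→1.5, 78→9, 73→7, 75→8, 83→11, 81→10
Rank sum = 3 + 1.5 + 9 + 7 + 8 + 11 + 10 = 49.5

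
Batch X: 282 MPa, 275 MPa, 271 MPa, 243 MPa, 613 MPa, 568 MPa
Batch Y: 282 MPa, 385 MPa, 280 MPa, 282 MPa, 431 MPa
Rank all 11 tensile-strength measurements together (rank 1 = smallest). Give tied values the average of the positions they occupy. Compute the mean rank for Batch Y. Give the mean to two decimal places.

6.60

Sorted (ascending): 243, 271, 275, 280, 282, 282, 282, 385, 431, 568, 613
The 3 values of 282 occupy positions 5–7 → average rank 6.
Batch Y values → pooled ranks: 282→6, 385→8, 280→4, 282→6, 431→9
Mean rank = (6 + 8 + 4 + 6 + 9) / 5 = 6.60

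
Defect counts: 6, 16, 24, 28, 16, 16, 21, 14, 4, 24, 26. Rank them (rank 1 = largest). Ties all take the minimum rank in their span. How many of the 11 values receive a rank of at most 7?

Sorted (descending): 28, 26, 24, 24, 21, 16, 16, 16, 14, 6, 4
The 2 values of 24 occupy positions 3–4 → each gets rank 3.
The 3 values of 16 occupy positions 6–8 → each gets rank 6.
Ranks ≤ 7: {1, 2, 3, 3, 5, 6, 6, 6} → 8 values.

8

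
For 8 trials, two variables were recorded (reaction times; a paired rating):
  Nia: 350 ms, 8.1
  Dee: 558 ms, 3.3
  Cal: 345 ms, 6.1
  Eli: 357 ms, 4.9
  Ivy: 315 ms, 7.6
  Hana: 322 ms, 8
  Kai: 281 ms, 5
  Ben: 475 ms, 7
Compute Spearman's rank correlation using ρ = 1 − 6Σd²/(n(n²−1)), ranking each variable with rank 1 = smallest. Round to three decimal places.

-0.357

Ranks of variable 1: 5, 8, 4, 6, 2, 3, 1, 7
Ranks of variable 2: 8, 1, 4, 2, 6, 7, 3, 5
d = r₁ − r₂: -3, 7, 0, 4, -4, -4, -2, 2
d²: 9, 49, 0, 16, 16, 16, 4, 4; Σd² = 114
ρ = 1 − 6·114/(8·63) = 1 − 684/504 = -0.357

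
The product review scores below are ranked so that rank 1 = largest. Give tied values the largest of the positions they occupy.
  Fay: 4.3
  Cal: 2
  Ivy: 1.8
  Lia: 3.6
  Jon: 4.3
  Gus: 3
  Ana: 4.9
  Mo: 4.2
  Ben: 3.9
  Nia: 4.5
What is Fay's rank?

4

Sorted (descending): 4.9, 4.5, 4.3, 4.3, 4.2, 3.9, 3.6, 3, 2, 1.8
The 2 values of 4.3 occupy positions 3–4 → each gets rank 4.
Fay has value 4.3 → rank 4.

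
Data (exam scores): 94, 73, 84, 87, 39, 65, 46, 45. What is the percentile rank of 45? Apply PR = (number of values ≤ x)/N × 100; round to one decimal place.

25.0

N = 8.
Strictly below 45: 1. Equal to 45: 1.
PR = 2/8 × 100 = 25.0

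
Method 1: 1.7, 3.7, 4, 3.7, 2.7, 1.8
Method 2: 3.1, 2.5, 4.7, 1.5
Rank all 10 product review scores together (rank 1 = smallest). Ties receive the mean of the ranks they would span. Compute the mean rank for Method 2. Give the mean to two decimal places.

5.25

Sorted (ascending): 1.5, 1.7, 1.8, 2.5, 2.7, 3.1, 3.7, 3.7, 4, 4.7
The 2 values of 3.7 occupy positions 7–8 → average rank (7+8)/2 = 7.5.
Method 2 values → pooled ranks: 3.1→6, 2.5→4, 4.7→10, 1.5→1
Mean rank = (6 + 4 + 10 + 1) / 4 = 5.25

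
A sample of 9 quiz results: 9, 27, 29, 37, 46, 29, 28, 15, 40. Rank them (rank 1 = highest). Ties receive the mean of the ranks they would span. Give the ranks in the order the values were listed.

9, 7, 4.5, 3, 1, 4.5, 6, 8, 2

Sorted (descending): 46, 40, 37, 29, 29, 28, 27, 15, 9
The 2 values of 29 occupy positions 4–5 → average rank (4+5)/2 = 4.5.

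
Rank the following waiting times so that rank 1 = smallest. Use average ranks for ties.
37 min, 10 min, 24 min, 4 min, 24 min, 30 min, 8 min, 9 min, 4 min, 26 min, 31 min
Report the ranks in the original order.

11, 5, 6.5, 1.5, 6.5, 9, 3, 4, 1.5, 8, 10

Sorted (ascending): 4, 4, 8, 9, 10, 24, 24, 26, 30, 31, 37
The 2 values of 4 occupy positions 1–2 → average rank (1+2)/2 = 1.5.
The 2 values of 24 occupy positions 6–7 → average rank (6+7)/2 = 6.5.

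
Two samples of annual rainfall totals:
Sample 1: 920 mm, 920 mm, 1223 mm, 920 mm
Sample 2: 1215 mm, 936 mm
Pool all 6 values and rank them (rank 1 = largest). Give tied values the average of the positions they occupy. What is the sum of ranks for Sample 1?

16

Sorted (descending): 1223, 1215, 936, 920, 920, 920
The 3 values of 920 occupy positions 4–6 → average rank 5.
Sample 1 values → pooled ranks: 920→5, 920→5, 1223→1, 920→5
Rank sum = 5 + 5 + 1 + 5 = 16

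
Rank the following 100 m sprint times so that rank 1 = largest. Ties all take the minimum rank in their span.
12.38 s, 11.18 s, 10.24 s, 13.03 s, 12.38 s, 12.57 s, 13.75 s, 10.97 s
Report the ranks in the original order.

Sorted (descending): 13.75, 13.03, 12.57, 12.38, 12.38, 11.18, 10.97, 10.24
The 2 values of 12.38 occupy positions 4–5 → each gets rank 4.

4, 6, 8, 2, 4, 3, 1, 7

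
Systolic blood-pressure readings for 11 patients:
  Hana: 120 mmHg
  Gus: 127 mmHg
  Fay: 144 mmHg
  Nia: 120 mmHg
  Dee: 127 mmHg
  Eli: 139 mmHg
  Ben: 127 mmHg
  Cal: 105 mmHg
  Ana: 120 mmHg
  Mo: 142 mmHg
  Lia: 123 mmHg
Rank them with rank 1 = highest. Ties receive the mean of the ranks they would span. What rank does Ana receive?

Sorted (descending): 144, 142, 139, 127, 127, 127, 123, 120, 120, 120, 105
The 3 values of 127 occupy positions 4–6 → average rank 5.
The 3 values of 120 occupy positions 8–10 → average rank 9.
Ana has value 120 mmHg → rank 9.

9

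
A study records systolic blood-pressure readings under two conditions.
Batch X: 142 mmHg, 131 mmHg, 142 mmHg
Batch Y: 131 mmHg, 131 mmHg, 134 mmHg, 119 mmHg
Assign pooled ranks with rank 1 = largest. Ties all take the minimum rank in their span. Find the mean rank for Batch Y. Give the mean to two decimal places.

Sorted (descending): 142, 142, 134, 131, 131, 131, 119
The 2 values of 142 occupy positions 1–2 → each gets rank 1.
The 3 values of 131 occupy positions 4–6 → each gets rank 4.
Batch Y values → pooled ranks: 131→4, 131→4, 134→3, 119→7
Mean rank = (4 + 4 + 3 + 7) / 4 = 4.50

4.50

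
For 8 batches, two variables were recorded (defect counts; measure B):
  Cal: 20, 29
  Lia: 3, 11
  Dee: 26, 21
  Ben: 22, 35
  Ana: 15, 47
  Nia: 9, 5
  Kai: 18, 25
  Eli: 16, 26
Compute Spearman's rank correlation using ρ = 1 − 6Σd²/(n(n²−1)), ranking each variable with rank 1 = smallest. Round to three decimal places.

0.357

Ranks of variable 1: 6, 1, 8, 7, 3, 2, 5, 4
Ranks of variable 2: 6, 2, 3, 7, 8, 1, 4, 5
d = r₁ − r₂: 0, -1, 5, 0, -5, 1, 1, -1
d²: 0, 1, 25, 0, 25, 1, 1, 1; Σd² = 54
ρ = 1 − 6·54/(8·63) = 1 − 324/504 = 0.357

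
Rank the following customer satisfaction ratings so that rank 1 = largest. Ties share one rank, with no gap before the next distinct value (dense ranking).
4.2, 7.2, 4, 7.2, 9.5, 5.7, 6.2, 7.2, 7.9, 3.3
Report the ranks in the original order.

6, 3, 7, 3, 1, 5, 4, 3, 2, 8

Sorted (descending): 9.5, 7.9, 7.2, 7.2, 7.2, 6.2, 5.7, 4.2, 4, 3.3
The 3 values of 7.2 share dense rank 3.
Remaining distinct values take the next consecutive integers.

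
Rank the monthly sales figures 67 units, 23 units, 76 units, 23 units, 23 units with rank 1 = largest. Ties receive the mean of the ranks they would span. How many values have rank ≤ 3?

2

Sorted (descending): 76, 67, 23, 23, 23
The 3 values of 23 occupy positions 3–5 → average rank 4.
Ranks ≤ 3: {1, 2} → 2 values.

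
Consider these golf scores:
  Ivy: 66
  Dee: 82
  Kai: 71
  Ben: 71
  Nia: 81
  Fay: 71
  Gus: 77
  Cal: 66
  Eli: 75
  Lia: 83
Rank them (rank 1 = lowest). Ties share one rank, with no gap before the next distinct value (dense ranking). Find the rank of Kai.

2

Sorted (ascending): 66, 66, 71, 71, 71, 75, 77, 81, 82, 83
The 2 values of 66 share dense rank 1.
The 3 values of 71 share dense rank 2.
Remaining distinct values take the next consecutive integers.
Kai has value 71 → rank 2.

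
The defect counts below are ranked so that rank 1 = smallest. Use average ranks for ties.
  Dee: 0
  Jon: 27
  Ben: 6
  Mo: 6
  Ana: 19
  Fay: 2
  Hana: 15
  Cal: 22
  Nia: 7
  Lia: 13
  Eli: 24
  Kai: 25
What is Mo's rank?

Sorted (ascending): 0, 2, 6, 6, 7, 13, 15, 19, 22, 24, 25, 27
The 2 values of 6 occupy positions 3–4 → average rank (3+4)/2 = 3.5.
Mo has value 6 → rank 3.5.

3.5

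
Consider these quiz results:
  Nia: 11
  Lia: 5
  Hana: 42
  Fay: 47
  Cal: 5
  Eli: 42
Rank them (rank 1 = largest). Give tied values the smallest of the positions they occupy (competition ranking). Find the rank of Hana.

Sorted (descending): 47, 42, 42, 11, 5, 5
The 2 values of 42 occupy positions 2–3 → each gets rank 2.
The 2 values of 5 occupy positions 5–6 → each gets rank 5.
Hana has value 42 → rank 2.

2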